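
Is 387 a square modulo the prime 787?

no

(387/787)
  = -(787/387)    [QR: both ≡ 3 mod 4, sign flips]
  = -(13/387)    [787 ≡ 13 mod 387]
  = -(387/13)    [QR: 13 ≡ 1 mod 4, sign kept]
  = -(10/13)    [387 ≡ 10 mod 13]
  = (5/13)    [13 ≡ 5 mod 8 ⇒ (2/13) = -1]
  = (13/5)    [QR: 5 ≡ 1 mod 4, sign kept]
  = (3/5)    [13 ≡ 3 mod 5]
  = (5/3)    [QR: 5 ≡ 1 mod 4, sign kept]
  = (2/3)    [5 ≡ 2 mod 3]
  = -(1/3)    [3 ≡ 3 mod 8 ⇒ (2/3) = -1]
  = -1    [(1/3) = 1]
The Legendre symbol is -1, so x^2 ≡ 387 (mod 787) has no solution.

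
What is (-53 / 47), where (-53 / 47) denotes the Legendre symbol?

(-53 / 47)
  = (41 / 47)    [-53 ≡ 41 mod 47]
  = (47 / 41)    [QR: 41 ≡ 1 mod 4, sign kept]
  = (6 / 41)    [47 ≡ 6 mod 41]
  = (3 / 41)    [41 ≡ 1 mod 8 ⇒ (2 / 41) = +1]
  = (41 / 3)    [QR: 41 ≡ 1 mod 4, sign kept]
  = (2 / 3)    [41 ≡ 2 mod 3]
  = -(1 / 3)    [3 ≡ 3 mod 8 ⇒ (2 / 3) = -1]
  = -1    [(1 / 3) = 1]

-1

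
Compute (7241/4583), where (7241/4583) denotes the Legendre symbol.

Reduce the numerator: 7241 ≡ 2658 (mod 4583), so (7241/4583) = (2658/4583).
Factor out 2: 2658 = 2·1329. Since 4583 ≡ 7 (mod 8), (2/4583) = +1. Now have (1329/4583).
1329 ≡ 1 (mod 4), so quadratic reciprocity gives (1329/4583) = (4583/1329). Reduce: 4583 ≡ 596 (mod 1329). Now have (596/1329).
Factor out 2: 596 = 2^2·149. Since 1329 ≡ 1 (mod 8), (2/1329) = +1, and (2/1329)^2 = +1. Now have (149/1329).
149 ≡ 1 (mod 4), so quadratic reciprocity gives (149/1329) = (1329/149). Reduce: 1329 ≡ 137 (mod 149). Now have (137/149).
137 ≡ 1 (mod 4), so quadratic reciprocity gives (137/149) = (149/137). Reduce: 149 ≡ 12 (mod 137). Now have (12/137).
Factor out 2: 12 = 2^2·3. Since 137 ≡ 1 (mod 8), (2/137) = +1, and (2/137)^2 = +1. Now have (3/137).
137 ≡ 1 (mod 4), so quadratic reciprocity gives (3/137) = (137/3). Reduce: 137 ≡ 2 (mod 3). Now have (2/3).
Factor out 2: 2 = 2. Since 3 ≡ 3 (mod 8), (2/3) = -1. Now have -(1/3).
(1/3) = 1. Collecting the sign factors: -1.

-1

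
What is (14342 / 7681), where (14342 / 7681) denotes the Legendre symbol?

(14342 / 7681)
  = (6661 / 7681)    [14342 ≡ 6661 mod 7681]
  = (7681 / 6661)    [QR: 6661 ≡ 1 mod 4, sign kept]
  = (1020 / 6661)    [7681 ≡ 1020 mod 6661]
  = (255 / 6661)    [6661 ≡ 5 mod 8 ⇒ (2 / 6661)^2 = +1]
  = (6661 / 255)    [QR: 6661 ≡ 1 mod 4, sign kept]
  = (31 / 255)    [6661 ≡ 31 mod 255]
  = -(255 / 31)    [QR: both ≡ 3 mod 4, sign flips]
  = -(7 / 31)    [255 ≡ 7 mod 31]
  = (31 / 7)    [QR: both ≡ 3 mod 4, sign flips]
  = (3 / 7)    [31 ≡ 3 mod 7]
  = -(7 / 3)    [QR: both ≡ 3 mod 4, sign flips]
  = -(1 / 3)    [7 ≡ 1 mod 3]
  = -1    [(1 / 3) = 1]

-1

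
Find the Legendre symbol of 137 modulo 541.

1

137 ≡ 1 (mod 4), so quadratic reciprocity gives (137|541) = (541|137). Reduce: 541 ≡ 130 (mod 137). Now have (130|137).
Factor out 2: 130 = 2·65. Since 137 ≡ 1 (mod 8), (2|137) = +1. Now have (65|137).
65 ≡ 1 (mod 4), so quadratic reciprocity gives (65|137) = (137|65). Reduce: 137 ≡ 7 (mod 65). Now have (7|65).
65 ≡ 1 (mod 4), so quadratic reciprocity gives (7|65) = (65|7). Reduce: 65 ≡ 2 (mod 7). Now have (2|7).
Factor out 2: 2 = 2. Since 7 ≡ 7 (mod 8), (2|7) = +1. Now have (1|7).
(1|7) = 1. Collecting the sign factors: 1.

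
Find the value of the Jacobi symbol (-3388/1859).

0

(-3388/1859)
  = -(3388/1859)    [1859 ≡ 3 mod 4 ⇒ (-1/1859) = -1]
  = -(1529/1859)    [3388 ≡ 1529 mod 1859]
  = -(1859/1529)    [QR: 1529 ≡ 1 mod 4, sign kept]
  = -(330/1529)    [1859 ≡ 330 mod 1529]
  = -(165/1529)    [1529 ≡ 1 mod 8 ⇒ (2/1529) = +1]
  = -(1529/165)    [QR: 165 ≡ 1 mod 4, sign kept]
  = -(44/165)    [1529 ≡ 44 mod 165]
  = -(11/165)    [165 ≡ 5 mod 8 ⇒ (2/165)^2 = +1]
  = -(165/11)    [QR: 165 ≡ 1 mod 4, sign kept]
  = -(0/11)    [165 ≡ 0 mod 11]
  = 0    [numerator 0, gcd > 1]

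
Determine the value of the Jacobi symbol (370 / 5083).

(370 / 5083)
  = -(185 / 5083)    [5083 ≡ 3 mod 8 ⇒ (2 / 5083) = -1]
  = -(5083 / 185)    [QR: 185 ≡ 1 mod 4, sign kept]
  = -(88 / 185)    [5083 ≡ 88 mod 185]
  = -(11 / 185)    [185 ≡ 1 mod 8 ⇒ (2 / 185)^3 = +1]
  = -(185 / 11)    [QR: 185 ≡ 1 mod 4, sign kept]
  = -(9 / 11)    [185 ≡ 9 mod 11]
  = -(11 / 9)    [QR: 9 ≡ 1 mod 4, sign kept]
  = -(2 / 9)    [11 ≡ 2 mod 9]
  = -(1 / 9)    [9 ≡ 1 mod 8 ⇒ (2 / 9) = +1]
  = -1    [(1 / 9) = 1]

-1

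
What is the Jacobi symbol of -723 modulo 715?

(-723/715)
  = (707/715)    [-723 ≡ 707 mod 715]
  = -(715/707)    [QR: both ≡ 3 mod 4, sign flips]
  = -(8/707)    [715 ≡ 8 mod 707]
  = (1/707)    [707 ≡ 3 mod 8 ⇒ (2/707)^3 = -1]
  = 1    [(1/707) = 1]

1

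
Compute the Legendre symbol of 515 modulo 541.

1

(515|541)
  = (541|515)    [QR: 541 ≡ 1 mod 4, sign kept]
  = (26|515)    [541 ≡ 26 mod 515]
  = -(13|515)    [515 ≡ 3 mod 8 ⇒ (2|515) = -1]
  = -(515|13)    [QR: 13 ≡ 1 mod 4, sign kept]
  = -(8|13)    [515 ≡ 8 mod 13]
  = (1|13)    [13 ≡ 5 mod 8 ⇒ (2|13)^3 = -1]
  = 1    [(1|13) = 1]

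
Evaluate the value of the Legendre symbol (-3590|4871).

1

(-3590|4871)
  = (1281|4871)    [-3590 ≡ 1281 mod 4871]
  = (4871|1281)    [QR: 1281 ≡ 1 mod 4, sign kept]
  = (1028|1281)    [4871 ≡ 1028 mod 1281]
  = (257|1281)    [1281 ≡ 1 mod 8 ⇒ (2|1281)^2 = +1]
  = (1281|257)    [QR: 257 ≡ 1 mod 4, sign kept]
  = (253|257)    [1281 ≡ 253 mod 257]
  = (257|253)    [QR: 253 ≡ 1 mod 4, sign kept]
  = (4|253)    [257 ≡ 4 mod 253]
  = (1|253)    [253 ≡ 5 mod 8 ⇒ (2|253)^2 = +1]
  = 1    [(1|253) = 1]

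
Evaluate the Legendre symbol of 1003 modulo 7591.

1

Both 1003 ≡ 3 and 7591 ≡ 3 (mod 4), so reciprocity gives (1003/7591) = -(7591/1003). Reduce: 7591 ≡ 570 (mod 1003). Now have -(570/1003).
Factor out 2: 570 = 2·285. Since 1003 ≡ 3 (mod 8), (2/1003) = -1. Now have (285/1003).
285 ≡ 1 (mod 4), so quadratic reciprocity gives (285/1003) = (1003/285). Reduce: 1003 ≡ 148 (mod 285). Now have (148/285).
Factor out 2: 148 = 2^2·37. Since 285 ≡ 5 (mod 8), (2/285) = -1, and (2/285)^2 = +1. Now have (37/285).
37 ≡ 1 (mod 4), so quadratic reciprocity gives (37/285) = (285/37). Reduce: 285 ≡ 26 (mod 37). Now have (26/37).
Factor out 2: 26 = 2·13. Since 37 ≡ 5 (mod 8), (2/37) = -1. Now have -(13/37).
13 ≡ 1 (mod 4), so quadratic reciprocity gives (13/37) = (37/13). Reduce: 37 ≡ 11 (mod 13). Now have -(11/13).
13 ≡ 1 (mod 4), so quadratic reciprocity gives (11/13) = (13/11). Reduce: 13 ≡ 2 (mod 11). Now have -(2/11).
Factor out 2: 2 = 2. Since 11 ≡ 3 (mod 8), (2/11) = -1. Now have (1/11).
(1/11) = 1. Collecting the sign factors: 1.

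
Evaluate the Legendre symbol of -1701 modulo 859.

1

(-1701/859)
  = -(1701/859)    [859 ≡ 3 mod 4 ⇒ (-1/859) = -1]
  = -(842/859)    [1701 ≡ 842 mod 859]
  = (421/859)    [859 ≡ 3 mod 8 ⇒ (2/859) = -1]
  = (859/421)    [QR: 421 ≡ 1 mod 4, sign kept]
  = (17/421)    [859 ≡ 17 mod 421]
  = (421/17)    [QR: 17 ≡ 1 mod 4, sign kept]
  = (13/17)    [421 ≡ 13 mod 17]
  = (17/13)    [QR: 13 ≡ 1 mod 4, sign kept]
  = (4/13)    [17 ≡ 4 mod 13]
  = (1/13)    [13 ≡ 5 mod 8 ⇒ (2/13)^2 = +1]
  = 1    [(1/13) = 1]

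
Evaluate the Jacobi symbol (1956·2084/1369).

1

By multiplicativity, (1956·2084/1369) = (1956/1369)·(2084/1369).
First factor (1956/1369):
(1956/1369)
  = (587/1369)    [1956 ≡ 587 mod 1369]
  = (1369/587)    [QR: 1369 ≡ 1 mod 4, sign kept]
  = (195/587)    [1369 ≡ 195 mod 587]
  = -(587/195)    [QR: both ≡ 3 mod 4, sign flips]
  = -(2/195)    [587 ≡ 2 mod 195]
  = (1/195)    [195 ≡ 3 mod 8 ⇒ (2/195) = -1]
  = 1    [(1/195) = 1]
Second factor (2084/1369):
(2084/1369)
  = (715/1369)    [2084 ≡ 715 mod 1369]
  = (1369/715)    [QR: 1369 ≡ 1 mod 4, sign kept]
  = (654/715)    [1369 ≡ 654 mod 715]
  = -(327/715)    [715 ≡ 3 mod 8 ⇒ (2/715) = -1]
  = (715/327)    [QR: both ≡ 3 mod 4, sign flips]
  = (61/327)    [715 ≡ 61 mod 327]
  = (327/61)    [QR: 61 ≡ 1 mod 4, sign kept]
  = (22/61)    [327 ≡ 22 mod 61]
  = -(11/61)    [61 ≡ 5 mod 8 ⇒ (2/61) = -1]
  = -(61/11)    [QR: 61 ≡ 1 mod 4, sign kept]
  = -(6/11)    [61 ≡ 6 mod 11]
  = (3/11)    [11 ≡ 3 mod 8 ⇒ (2/11) = -1]
  = -(11/3)    [QR: both ≡ 3 mod 4, sign flips]
  = -(2/3)    [11 ≡ 2 mod 3]
  = (1/3)    [3 ≡ 3 mod 8 ⇒ (2/3) = -1]
  = 1    [(1/3) = 1]
Product: (1)·(1) = 1.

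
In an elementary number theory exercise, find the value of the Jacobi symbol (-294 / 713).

-1

Pull out -1: (-294 / 713) = (-1 / 713)·(294 / 713). Since 713 ≡ 1 (mod 4), (-1 / 713) = +1. Now have (294 / 713).
Factor out 2: 294 = 2·147. Since 713 ≡ 1 (mod 8), (2 / 713) = +1. Now have (147 / 713).
713 ≡ 1 (mod 4), so quadratic reciprocity gives (147 / 713) = (713 / 147). Reduce: 713 ≡ 125 (mod 147). Now have (125 / 147).
125 ≡ 1 (mod 4), so quadratic reciprocity gives (125 / 147) = (147 / 125). Reduce: 147 ≡ 22 (mod 125). Now have (22 / 125).
Factor out 2: 22 = 2·11. Since 125 ≡ 5 (mod 8), (2 / 125) = -1. Now have -(11 / 125).
125 ≡ 1 (mod 4), so quadratic reciprocity gives (11 / 125) = (125 / 11). Reduce: 125 ≡ 4 (mod 11). Now have -(4 / 11).
Factor out 2: 4 = 2^2. Since 11 ≡ 3 (mod 8), (2 / 11) = -1, and (2 / 11)^2 = +1. Now have -(1 / 11).
(1 / 11) = 1. Collecting the sign factors: -1.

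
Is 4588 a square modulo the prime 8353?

yes

(4588|8353)
  = (1147|8353)    [8353 ≡ 1 mod 8 ⇒ (2|8353)^2 = +1]
  = (8353|1147)    [QR: 8353 ≡ 1 mod 4, sign kept]
  = (324|1147)    [8353 ≡ 324 mod 1147]
  = (81|1147)    [1147 ≡ 3 mod 8 ⇒ (2|1147)^2 = +1]
  = (1147|81)    [QR: 81 ≡ 1 mod 4, sign kept]
  = (13|81)    [1147 ≡ 13 mod 81]
  = (81|13)    [QR: 13 ≡ 1 mod 4, sign kept]
  = (3|13)    [81 ≡ 3 mod 13]
  = (13|3)    [QR: 13 ≡ 1 mod 4, sign kept]
  = (1|3)    [13 ≡ 1 mod 3]
  = 1    [(1|3) = 1]
(4588|8353) = 1, and 8353 is prime, so 4588 is a quadratic residue mod 8353.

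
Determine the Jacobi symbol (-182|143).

Reduce the numerator: -182 ≡ 104 (mod 143), so (-182|143) = (104|143).
Factor out 2: 104 = 2^3·13. Since 143 ≡ 7 (mod 8), (2|143) = +1, and (2|143)^3 = +1. Now have (13|143).
13 ≡ 1 (mod 4), so quadratic reciprocity gives (13|143) = (143|13). Reduce: 143 ≡ 0 (mod 13). Now have (0|13).
The numerator is now 0 with denominator 13 > 1: the symbol is 0.

0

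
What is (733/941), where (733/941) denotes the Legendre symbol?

-1

(733/941)
  = (941/733)    [QR: 733 ≡ 1 mod 4, sign kept]
  = (208/733)    [941 ≡ 208 mod 733]
  = (13/733)    [733 ≡ 5 mod 8 ⇒ (2/733)^4 = +1]
  = (733/13)    [QR: 13 ≡ 1 mod 4, sign kept]
  = (5/13)    [733 ≡ 5 mod 13]
  = (13/5)    [QR: 5 ≡ 1 mod 4, sign kept]
  = (3/5)    [13 ≡ 3 mod 5]
  = (5/3)    [QR: 5 ≡ 1 mod 4, sign kept]
  = (2/3)    [5 ≡ 2 mod 3]
  = -(1/3)    [3 ≡ 3 mod 8 ⇒ (2/3) = -1]
  = -1    [(1/3) = 1]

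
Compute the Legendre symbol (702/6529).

1

(702/6529)
  = (351/6529)    [6529 ≡ 1 mod 8 ⇒ (2/6529) = +1]
  = (6529/351)    [QR: 6529 ≡ 1 mod 4, sign kept]
  = (211/351)    [6529 ≡ 211 mod 351]
  = -(351/211)    [QR: both ≡ 3 mod 4, sign flips]
  = -(140/211)    [351 ≡ 140 mod 211]
  = -(35/211)    [211 ≡ 3 mod 8 ⇒ (2/211)^2 = +1]
  = (211/35)    [QR: both ≡ 3 mod 4, sign flips]
  = (1/35)    [211 ≡ 1 mod 35]
  = 1    [(1/35) = 1]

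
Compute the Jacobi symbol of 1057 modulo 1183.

0

(1057|1183)
  = (1183|1057)    [QR: 1057 ≡ 1 mod 4, sign kept]
  = (126|1057)    [1183 ≡ 126 mod 1057]
  = (63|1057)    [1057 ≡ 1 mod 8 ⇒ (2|1057) = +1]
  = (1057|63)    [QR: 1057 ≡ 1 mod 4, sign kept]
  = (49|63)    [1057 ≡ 49 mod 63]
  = (63|49)    [QR: 49 ≡ 1 mod 4, sign kept]
  = (14|49)    [63 ≡ 14 mod 49]
  = (7|49)    [49 ≡ 1 mod 8 ⇒ (2|49) = +1]
  = (49|7)    [QR: 49 ≡ 1 mod 4, sign kept]
  = (0|7)    [49 ≡ 0 mod 7]
  = 0    [numerator 0, gcd > 1]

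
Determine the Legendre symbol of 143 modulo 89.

(143/89)
  = (54/89)    [143 ≡ 54 mod 89]
  = (27/89)    [89 ≡ 1 mod 8 ⇒ (2/89) = +1]
  = (89/27)    [QR: 89 ≡ 1 mod 4, sign kept]
  = (8/27)    [89 ≡ 8 mod 27]
  = -(1/27)    [27 ≡ 3 mod 8 ⇒ (2/27)^3 = -1]
  = -1    [(1/27) = 1]

-1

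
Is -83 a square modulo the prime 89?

no

Reduce the numerator: -83 ≡ 6 (mod 89), so (-83/89) = (6/89).
Factor out 2: 6 = 2·3. Since 89 ≡ 1 (mod 8), (2/89) = +1. Now have (3/89).
89 ≡ 1 (mod 4), so quadratic reciprocity gives (3/89) = (89/3). Reduce: 89 ≡ 2 (mod 3). Now have (2/3).
Factor out 2: 2 = 2. Since 3 ≡ 3 (mod 8), (2/3) = -1. Now have -(1/3).
(1/3) = 1. Collecting the sign factors: -1.
(-83/89) = -1, and 89 is prime, so -83 is not a quadratic residue mod 89.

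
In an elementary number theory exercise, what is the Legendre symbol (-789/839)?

1

Pull out -1: (-789/839) = (-1/839)·(789/839). Since 839 ≡ 3 (mod 4), (-1/839) = -1. Now have -(789/839).
789 ≡ 1 (mod 4), so quadratic reciprocity gives (789/839) = (839/789). Reduce: 839 ≡ 50 (mod 789). Now have -(50/789).
Factor out 2: 50 = 2·25. Since 789 ≡ 5 (mod 8), (2/789) = -1. Now have (25/789).
25 ≡ 1 (mod 4), so quadratic reciprocity gives (25/789) = (789/25). Reduce: 789 ≡ 14 (mod 25). Now have (14/25).
Factor out 2: 14 = 2·7. Since 25 ≡ 1 (mod 8), (2/25) = +1. Now have (7/25).
25 ≡ 1 (mod 4), so quadratic reciprocity gives (7/25) = (25/7). Reduce: 25 ≡ 4 (mod 7). Now have (4/7).
Factor out 2: 4 = 2^2. Since 7 ≡ 7 (mod 8), (2/7) = +1, and (2/7)^2 = +1. Now have (1/7).
(1/7) = 1. Collecting the sign factors: 1.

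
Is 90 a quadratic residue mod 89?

(90/89)
  = (1/89)    [90 ≡ 1 mod 89]
  = 1    [(1/89) = 1]
The Legendre symbol is 1, so x^2 ≡ 90 (mod 89) has solution.

yes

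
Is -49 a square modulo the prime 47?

no

(-49/47)
  = (45/47)    [-49 ≡ 45 mod 47]
  = (47/45)    [QR: 45 ≡ 1 mod 4, sign kept]
  = (2/45)    [47 ≡ 2 mod 45]
  = -(1/45)    [45 ≡ 5 mod 8 ⇒ (2/45) = -1]
  = -1    [(1/45) = 1]
(-49/47) = -1, and 47 is prime, so -49 is not a quadratic residue mod 47.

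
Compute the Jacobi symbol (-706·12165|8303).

By multiplicativity, (-706·12165|8303) = (-706|8303)·(12165|8303).
First factor (-706|8303):
Reduce the numerator: -706 ≡ 7597 (mod 8303), so (-706|8303) = (7597|8303).
7597 ≡ 1 (mod 4), so quadratic reciprocity gives (7597|8303) = (8303|7597). Reduce: 8303 ≡ 706 (mod 7597). Now have (706|7597).
Factor out 2: 706 = 2·353. Since 7597 ≡ 5 (mod 8), (2|7597) = -1. Now have -(353|7597).
353 ≡ 1 (mod 4), so quadratic reciprocity gives (353|7597) = (7597|353). Reduce: 7597 ≡ 184 (mod 353). Now have -(184|353).
Factor out 2: 184 = 2^3·23. Since 353 ≡ 1 (mod 8), (2|353) = +1, and (2|353)^3 = +1. Now have -(23|353).
353 ≡ 1 (mod 4), so quadratic reciprocity gives (23|353) = (353|23). Reduce: 353 ≡ 8 (mod 23). Now have -(8|23).
Factor out 2: 8 = 2^3. Since 23 ≡ 7 (mod 8), (2|23) = +1, and (2|23)^3 = +1. Now have -(1|23).
(1|23) = 1. Collecting the sign factors: -1.
Second factor (12165|8303):
Reduce the numerator: 12165 ≡ 3862 (mod 8303), so (12165|8303) = (3862|8303).
Factor out 2: 3862 = 2·1931. Since 8303 ≡ 7 (mod 8), (2|8303) = +1. Now have (1931|8303).
Both 1931 ≡ 3 and 8303 ≡ 3 (mod 4), so reciprocity gives (1931|8303) = -(8303|1931). Reduce: 8303 ≡ 579 (mod 1931). Now have -(579|1931).
Both 579 ≡ 3 and 1931 ≡ 3 (mod 4), so reciprocity gives (579|1931) = -(1931|579). Reduce: 1931 ≡ 194 (mod 579). Now have (194|579).
Factor out 2: 194 = 2·97. Since 579 ≡ 3 (mod 8), (2|579) = -1. Now have -(97|579).
97 ≡ 1 (mod 4), so quadratic reciprocity gives (97|579) = (579|97). Reduce: 579 ≡ 94 (mod 97). Now have -(94|97).
Factor out 2: 94 = 2·47. Since 97 ≡ 1 (mod 8), (2|97) = +1. Now have -(47|97).
97 ≡ 1 (mod 4), so quadratic reciprocity gives (47|97) = (97|47). Reduce: 97 ≡ 3 (mod 47). Now have -(3|47).
Both 3 ≡ 3 and 47 ≡ 3 (mod 4), so reciprocity gives (3|47) = -(47|3). Reduce: 47 ≡ 2 (mod 3). Now have (2|3).
Factor out 2: 2 = 2. Since 3 ≡ 3 (mod 8), (2|3) = -1. Now have -(1|3).
(1|3) = 1. Collecting the sign factors: -1.
Product: (-1)·(-1) = 1.

1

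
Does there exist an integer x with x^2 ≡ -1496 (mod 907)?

(-1496/907)
  = -(1496/907)    [907 ≡ 3 mod 4 ⇒ (-1/907) = -1]
  = -(589/907)    [1496 ≡ 589 mod 907]
  = -(907/589)    [QR: 589 ≡ 1 mod 4, sign kept]
  = -(318/589)    [907 ≡ 318 mod 589]
  = (159/589)    [589 ≡ 5 mod 8 ⇒ (2/589) = -1]
  = (589/159)    [QR: 589 ≡ 1 mod 4, sign kept]
  = (112/159)    [589 ≡ 112 mod 159]
  = (7/159)    [159 ≡ 7 mod 8 ⇒ (2/159)^4 = +1]
  = -(159/7)    [QR: both ≡ 3 mod 4, sign flips]
  = -(5/7)    [159 ≡ 5 mod 7]
  = -(7/5)    [QR: 5 ≡ 1 mod 4, sign kept]
  = -(2/5)    [7 ≡ 2 mod 5]
  = (1/5)    [5 ≡ 5 mod 8 ⇒ (2/5) = -1]
  = 1    [(1/5) = 1]
(-1496/907) = 1, and 907 is prime, so -1496 is a quadratic residue mod 907.

yes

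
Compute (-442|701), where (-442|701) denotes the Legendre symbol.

Pull out -1: (-442|701) = (-1|701)·(442|701). Since 701 ≡ 1 (mod 4), (-1|701) = +1. Now have (442|701).
Factor out 2: 442 = 2·221. Since 701 ≡ 5 (mod 8), (2|701) = -1. Now have -(221|701).
221 ≡ 1 (mod 4), so quadratic reciprocity gives (221|701) = (701|221). Reduce: 701 ≡ 38 (mod 221). Now have -(38|221).
Factor out 2: 38 = 2·19. Since 221 ≡ 5 (mod 8), (2|221) = -1. Now have (19|221).
221 ≡ 1 (mod 4), so quadratic reciprocity gives (19|221) = (221|19). Reduce: 221 ≡ 12 (mod 19). Now have (12|19).
Factor out 2: 12 = 2^2·3. Since 19 ≡ 3 (mod 8), (2|19) = -1, and (2|19)^2 = +1. Now have (3|19).
Both 3 ≡ 3 and 19 ≡ 3 (mod 4), so reciprocity gives (3|19) = -(19|3). Reduce: 19 ≡ 1 (mod 3). Now have -(1|3).
(1|3) = 1. Collecting the sign factors: -1.

-1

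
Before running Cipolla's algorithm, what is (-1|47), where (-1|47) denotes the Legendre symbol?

Pull out -1: (-1|47) = (-1|47)·(1|47). Since 47 ≡ 3 (mod 4), (-1|47) = -1. Now have -(1|47).
(1|47) = 1. Collecting the sign factors: -1.

-1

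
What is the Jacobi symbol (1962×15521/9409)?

1

By multiplicativity, (1962·15521/9409) = (1962/9409)·(15521/9409).
First factor (1962/9409):
(1962/9409)
  = (981/9409)    [9409 ≡ 1 mod 8 ⇒ (2/9409) = +1]
  = (9409/981)    [QR: 981 ≡ 1 mod 4, sign kept]
  = (580/981)    [9409 ≡ 580 mod 981]
  = (145/981)    [981 ≡ 5 mod 8 ⇒ (2/981)^2 = +1]
  = (981/145)    [QR: 145 ≡ 1 mod 4, sign kept]
  = (111/145)    [981 ≡ 111 mod 145]
  = (145/111)    [QR: 145 ≡ 1 mod 4, sign kept]
  = (34/111)    [145 ≡ 34 mod 111]
  = (17/111)    [111 ≡ 7 mod 8 ⇒ (2/111) = +1]
  = (111/17)    [QR: 17 ≡ 1 mod 4, sign kept]
  = (9/17)    [111 ≡ 9 mod 17]
  = (17/9)    [QR: 9 ≡ 1 mod 4, sign kept]
  = (8/9)    [17 ≡ 8 mod 9]
  = (1/9)    [9 ≡ 1 mod 8 ⇒ (2/9)^3 = +1]
  = 1    [(1/9) = 1]
Second factor (15521/9409):
(15521/9409)
  = (6112/9409)    [15521 ≡ 6112 mod 9409]
  = (191/9409)    [9409 ≡ 1 mod 8 ⇒ (2/9409)^5 = +1]
  = (9409/191)    [QR: 9409 ≡ 1 mod 4, sign kept]
  = (50/191)    [9409 ≡ 50 mod 191]
  = (25/191)    [191 ≡ 7 mod 8 ⇒ (2/191) = +1]
  = (191/25)    [QR: 25 ≡ 1 mod 4, sign kept]
  = (16/25)    [191 ≡ 16 mod 25]
  = (1/25)    [25 ≡ 1 mod 8 ⇒ (2/25)^4 = +1]
  = 1    [(1/25) = 1]
Product: (1)·(1) = 1.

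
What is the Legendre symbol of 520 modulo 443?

Reduce the numerator: 520 ≡ 77 (mod 443), so (520/443) = (77/443).
77 ≡ 1 (mod 4), so quadratic reciprocity gives (77/443) = (443/77). Reduce: 443 ≡ 58 (mod 77). Now have (58/77).
Factor out 2: 58 = 2·29. Since 77 ≡ 5 (mod 8), (2/77) = -1. Now have -(29/77).
29 ≡ 1 (mod 4), so quadratic reciprocity gives (29/77) = (77/29). Reduce: 77 ≡ 19 (mod 29). Now have -(19/29).
29 ≡ 1 (mod 4), so quadratic reciprocity gives (19/29) = (29/19). Reduce: 29 ≡ 10 (mod 19). Now have -(10/19).
Factor out 2: 10 = 2·5. Since 19 ≡ 3 (mod 8), (2/19) = -1. Now have (5/19).
5 ≡ 1 (mod 4), so quadratic reciprocity gives (5/19) = (19/5). Reduce: 19 ≡ 4 (mod 5). Now have (4/5).
Factor out 2: 4 = 2^2. Since 5 ≡ 5 (mod 8), (2/5) = -1, and (2/5)^2 = +1. Now have (1/5).
(1/5) = 1. Collecting the sign factors: 1.

1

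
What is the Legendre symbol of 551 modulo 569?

(551 / 569)
  = (569 / 551)    [QR: 569 ≡ 1 mod 4, sign kept]
  = (18 / 551)    [569 ≡ 18 mod 551]
  = (9 / 551)    [551 ≡ 7 mod 8 ⇒ (2 / 551) = +1]
  = (551 / 9)    [QR: 9 ≡ 1 mod 4, sign kept]
  = (2 / 9)    [551 ≡ 2 mod 9]
  = (1 / 9)    [9 ≡ 1 mod 8 ⇒ (2 / 9) = +1]
  = 1    [(1 / 9) = 1]

1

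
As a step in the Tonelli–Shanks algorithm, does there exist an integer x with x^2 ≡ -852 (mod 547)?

no

(-852/547)
  = (242/547)    [-852 ≡ 242 mod 547]
  = -(121/547)    [547 ≡ 3 mod 8 ⇒ (2/547) = -1]
  = -(547/121)    [QR: 121 ≡ 1 mod 4, sign kept]
  = -(63/121)    [547 ≡ 63 mod 121]
  = -(121/63)    [QR: 121 ≡ 1 mod 4, sign kept]
  = -(58/63)    [121 ≡ 58 mod 63]
  = -(29/63)    [63 ≡ 7 mod 8 ⇒ (2/63) = +1]
  = -(63/29)    [QR: 29 ≡ 1 mod 4, sign kept]
  = -(5/29)    [63 ≡ 5 mod 29]
  = -(29/5)    [QR: 5 ≡ 1 mod 4, sign kept]
  = -(4/5)    [29 ≡ 4 mod 5]
  = -(1/5)    [5 ≡ 5 mod 8 ⇒ (2/5)^2 = +1]
  = -1    [(1/5) = 1]
(-852/547) = -1, and 547 is prime, so -852 is not a quadratic residue mod 547.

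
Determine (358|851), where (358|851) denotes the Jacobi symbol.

1

(358|851)
  = -(179|851)    [851 ≡ 3 mod 8 ⇒ (2|851) = -1]
  = (851|179)    [QR: both ≡ 3 mod 4, sign flips]
  = (135|179)    [851 ≡ 135 mod 179]
  = -(179|135)    [QR: both ≡ 3 mod 4, sign flips]
  = -(44|135)    [179 ≡ 44 mod 135]
  = -(11|135)    [135 ≡ 7 mod 8 ⇒ (2|135)^2 = +1]
  = (135|11)    [QR: both ≡ 3 mod 4, sign flips]
  = (3|11)    [135 ≡ 3 mod 11]
  = -(11|3)    [QR: both ≡ 3 mod 4, sign flips]
  = -(2|3)    [11 ≡ 2 mod 3]
  = (1|3)    [3 ≡ 3 mod 8 ⇒ (2|3) = -1]
  = 1    [(1|3) = 1]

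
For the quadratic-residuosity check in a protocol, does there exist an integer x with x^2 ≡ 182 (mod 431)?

yes

(182|431)
  = (91|431)    [431 ≡ 7 mod 8 ⇒ (2|431) = +1]
  = -(431|91)    [QR: both ≡ 3 mod 4, sign flips]
  = -(67|91)    [431 ≡ 67 mod 91]
  = (91|67)    [QR: both ≡ 3 mod 4, sign flips]
  = (24|67)    [91 ≡ 24 mod 67]
  = -(3|67)    [67 ≡ 3 mod 8 ⇒ (2|67)^3 = -1]
  = (67|3)    [QR: both ≡ 3 mod 4, sign flips]
  = (1|3)    [67 ≡ 1 mod 3]
  = 1    [(1|3) = 1]
(182|431) = 1, and 431 is prime, so 182 is a quadratic residue mod 431.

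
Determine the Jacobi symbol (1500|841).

1

Reduce the numerator: 1500 ≡ 659 (mod 841), so (1500|841) = (659|841).
841 ≡ 1 (mod 4), so quadratic reciprocity gives (659|841) = (841|659). Reduce: 841 ≡ 182 (mod 659). Now have (182|659).
Factor out 2: 182 = 2·91. Since 659 ≡ 3 (mod 8), (2|659) = -1. Now have -(91|659).
Both 91 ≡ 3 and 659 ≡ 3 (mod 4), so reciprocity gives (91|659) = -(659|91). Reduce: 659 ≡ 22 (mod 91). Now have (22|91).
Factor out 2: 22 = 2·11. Since 91 ≡ 3 (mod 8), (2|91) = -1. Now have -(11|91).
Both 11 ≡ 3 and 91 ≡ 3 (mod 4), so reciprocity gives (11|91) = -(91|11). Reduce: 91 ≡ 3 (mod 11). Now have (3|11).
Both 3 ≡ 3 and 11 ≡ 3 (mod 4), so reciprocity gives (3|11) = -(11|3). Reduce: 11 ≡ 2 (mod 3). Now have -(2|3).
Factor out 2: 2 = 2. Since 3 ≡ 3 (mod 8), (2|3) = -1. Now have (1|3).
(1|3) = 1. Collecting the sign factors: 1.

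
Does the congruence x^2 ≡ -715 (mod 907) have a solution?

Reduce the numerator: -715 ≡ 192 (mod 907), so (-715|907) = (192|907).
Factor out 2: 192 = 2^6·3. Since 907 ≡ 3 (mod 8), (2|907) = -1, and (2|907)^6 = +1. Now have (3|907).
Both 3 ≡ 3 and 907 ≡ 3 (mod 4), so reciprocity gives (3|907) = -(907|3). Reduce: 907 ≡ 1 (mod 3). Now have -(1|3).
(1|3) = 1. Collecting the sign factors: -1.
The Legendre symbol is -1, so x^2 ≡ -715 (mod 907) has no solution.

no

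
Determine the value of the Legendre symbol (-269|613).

Reduce the numerator: -269 ≡ 344 (mod 613), so (-269|613) = (344|613).
Factor out 2: 344 = 2^3·43. Since 613 ≡ 5 (mod 8), (2|613) = -1, and (2|613)^3 = -1. Now have -(43|613).
613 ≡ 1 (mod 4), so quadratic reciprocity gives (43|613) = (613|43). Reduce: 613 ≡ 11 (mod 43). Now have -(11|43).
Both 11 ≡ 3 and 43 ≡ 3 (mod 4), so reciprocity gives (11|43) = -(43|11). Reduce: 43 ≡ 10 (mod 11). Now have (10|11).
Factor out 2: 10 = 2·5. Since 11 ≡ 3 (mod 8), (2|11) = -1. Now have -(5|11).
5 ≡ 1 (mod 4), so quadratic reciprocity gives (5|11) = (11|5). Reduce: 11 ≡ 1 (mod 5). Now have -(1|5).
(1|5) = 1. Collecting the sign factors: -1.

-1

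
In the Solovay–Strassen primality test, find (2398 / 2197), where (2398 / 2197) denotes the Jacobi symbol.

-1

Reduce the numerator: 2398 ≡ 201 (mod 2197), so (2398 / 2197) = (201 / 2197).
201 ≡ 1 (mod 4), so quadratic reciprocity gives (201 / 2197) = (2197 / 201). Reduce: 2197 ≡ 187 (mod 201). Now have (187 / 201).
201 ≡ 1 (mod 4), so quadratic reciprocity gives (187 / 201) = (201 / 187). Reduce: 201 ≡ 14 (mod 187). Now have (14 / 187).
Factor out 2: 14 = 2·7. Since 187 ≡ 3 (mod 8), (2 / 187) = -1. Now have -(7 / 187).
Both 7 ≡ 3 and 187 ≡ 3 (mod 4), so reciprocity gives (7 / 187) = -(187 / 7). Reduce: 187 ≡ 5 (mod 7). Now have (5 / 7).
5 ≡ 1 (mod 4), so quadratic reciprocity gives (5 / 7) = (7 / 5). Reduce: 7 ≡ 2 (mod 5). Now have (2 / 5).
Factor out 2: 2 = 2. Since 5 ≡ 5 (mod 8), (2 / 5) = -1. Now have -(1 / 5).
(1 / 5) = 1. Collecting the sign factors: -1.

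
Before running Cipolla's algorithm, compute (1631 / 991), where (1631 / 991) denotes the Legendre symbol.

1

(1631 / 991)
  = (640 / 991)    [1631 ≡ 640 mod 991]
  = (5 / 991)    [991 ≡ 7 mod 8 ⇒ (2 / 991)^7 = +1]
  = (991 / 5)    [QR: 5 ≡ 1 mod 4, sign kept]
  = (1 / 5)    [991 ≡ 1 mod 5]
  = 1    [(1 / 5) = 1]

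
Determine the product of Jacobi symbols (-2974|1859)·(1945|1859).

-1

By multiplicativity, (-2974·1945|1859) = (-2974|1859)·(1945|1859).
First factor (-2974|1859):
(-2974|1859)
  = (744|1859)    [-2974 ≡ 744 mod 1859]
  = -(93|1859)    [1859 ≡ 3 mod 8 ⇒ (2|1859)^3 = -1]
  = -(1859|93)    [QR: 93 ≡ 1 mod 4, sign kept]
  = -(92|93)    [1859 ≡ 92 mod 93]
  = -(23|93)    [93 ≡ 5 mod 8 ⇒ (2|93)^2 = +1]
  = -(93|23)    [QR: 93 ≡ 1 mod 4, sign kept]
  = -(1|23)    [93 ≡ 1 mod 23]
  = -1    [(1|23) = 1]
Second factor (1945|1859):
(1945|1859)
  = (86|1859)    [1945 ≡ 86 mod 1859]
  = -(43|1859)    [1859 ≡ 3 mod 8 ⇒ (2|1859) = -1]
  = (1859|43)    [QR: both ≡ 3 mod 4, sign flips]
  = (10|43)    [1859 ≡ 10 mod 43]
  = -(5|43)    [43 ≡ 3 mod 8 ⇒ (2|43) = -1]
  = -(43|5)    [QR: 5 ≡ 1 mod 4, sign kept]
  = -(3|5)    [43 ≡ 3 mod 5]
  = -(5|3)    [QR: 5 ≡ 1 mod 4, sign kept]
  = -(2|3)    [5 ≡ 2 mod 3]
  = (1|3)    [3 ≡ 3 mod 8 ⇒ (2|3) = -1]
  = 1    [(1|3) = 1]
Product: (-1)·(1) = -1.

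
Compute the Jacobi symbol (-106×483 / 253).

By multiplicativity, (-106·483 / 253) = (-106 / 253)·(483 / 253).
First factor (-106 / 253):
(-106 / 253)
  = (147 / 253)    [-106 ≡ 147 mod 253]
  = (253 / 147)    [QR: 253 ≡ 1 mod 4, sign kept]
  = (106 / 147)    [253 ≡ 106 mod 147]
  = -(53 / 147)    [147 ≡ 3 mod 8 ⇒ (2 / 147) = -1]
  = -(147 / 53)    [QR: 53 ≡ 1 mod 4, sign kept]
  = -(41 / 53)    [147 ≡ 41 mod 53]
  = -(53 / 41)    [QR: 41 ≡ 1 mod 4, sign kept]
  = -(12 / 41)    [53 ≡ 12 mod 41]
  = -(3 / 41)    [41 ≡ 1 mod 8 ⇒ (2 / 41)^2 = +1]
  = -(41 / 3)    [QR: 41 ≡ 1 mod 4, sign kept]
  = -(2 / 3)    [41 ≡ 2 mod 3]
  = (1 / 3)    [3 ≡ 3 mod 8 ⇒ (2 / 3) = -1]
  = 1    [(1 / 3) = 1]
Second factor (483 / 253):
(483 / 253)
  = (230 / 253)    [483 ≡ 230 mod 253]
  = -(115 / 253)    [253 ≡ 5 mod 8 ⇒ (2 / 253) = -1]
  = -(253 / 115)    [QR: 253 ≡ 1 mod 4, sign kept]
  = -(23 / 115)    [253 ≡ 23 mod 115]
  = (115 / 23)    [QR: both ≡ 3 mod 4, sign flips]
  = (0 / 23)    [115 ≡ 0 mod 23]
  = 0    [numerator 0, gcd > 1]
Product: (1)·(0) = 0.

0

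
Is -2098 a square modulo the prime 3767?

(-2098/3767)
  = (1669/3767)    [-2098 ≡ 1669 mod 3767]
  = (3767/1669)    [QR: 1669 ≡ 1 mod 4, sign kept]
  = (429/1669)    [3767 ≡ 429 mod 1669]
  = (1669/429)    [QR: 429 ≡ 1 mod 4, sign kept]
  = (382/429)    [1669 ≡ 382 mod 429]
  = -(191/429)    [429 ≡ 5 mod 8 ⇒ (2/429) = -1]
  = -(429/191)    [QR: 429 ≡ 1 mod 4, sign kept]
  = -(47/191)    [429 ≡ 47 mod 191]
  = (191/47)    [QR: both ≡ 3 mod 4, sign flips]
  = (3/47)    [191 ≡ 3 mod 47]
  = -(47/3)    [QR: both ≡ 3 mod 4, sign flips]
  = -(2/3)    [47 ≡ 2 mod 3]
  = (1/3)    [3 ≡ 3 mod 8 ⇒ (2/3) = -1]
  = 1    [(1/3) = 1]
(-2098/3767) = 1, and 3767 is prime, so -2098 is a quadratic residue mod 3767.

yes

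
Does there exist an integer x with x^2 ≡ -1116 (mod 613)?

(-1116/613)
  = (110/613)    [-1116 ≡ 110 mod 613]
  = -(55/613)    [613 ≡ 5 mod 8 ⇒ (2/613) = -1]
  = -(613/55)    [QR: 613 ≡ 1 mod 4, sign kept]
  = -(8/55)    [613 ≡ 8 mod 55]
  = -(1/55)    [55 ≡ 7 mod 8 ⇒ (2/55)^3 = +1]
  = -1    [(1/55) = 1]
The Legendre symbol is -1, so x^2 ≡ -1116 (mod 613) has no solution.

no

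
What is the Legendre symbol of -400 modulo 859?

-1

Pull out -1: (-400|859) = (-1|859)·(400|859). Since 859 ≡ 3 (mod 4), (-1|859) = -1. Now have -(400|859).
Factor out 2: 400 = 2^4·25. Since 859 ≡ 3 (mod 8), (2|859) = -1, and (2|859)^4 = +1. Now have -(25|859).
25 ≡ 1 (mod 4), so quadratic reciprocity gives (25|859) = (859|25). Reduce: 859 ≡ 9 (mod 25). Now have -(9|25).
9 ≡ 1 (mod 4), so quadratic reciprocity gives (9|25) = (25|9). Reduce: 25 ≡ 7 (mod 9). Now have -(7|9).
9 ≡ 1 (mod 4), so quadratic reciprocity gives (7|9) = (9|7). Reduce: 9 ≡ 2 (mod 7). Now have -(2|7).
Factor out 2: 2 = 2. Since 7 ≡ 7 (mod 8), (2|7) = +1. Now have -(1|7).
(1|7) = 1. Collecting the sign factors: -1.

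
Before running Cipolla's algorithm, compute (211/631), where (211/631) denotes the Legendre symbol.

-1

(211/631)
  = -(631/211)    [QR: both ≡ 3 mod 4, sign flips]
  = -(209/211)    [631 ≡ 209 mod 211]
  = -(211/209)    [QR: 209 ≡ 1 mod 4, sign kept]
  = -(2/209)    [211 ≡ 2 mod 209]
  = -(1/209)    [209 ≡ 1 mod 8 ⇒ (2/209) = +1]
  = -1    [(1/209) = 1]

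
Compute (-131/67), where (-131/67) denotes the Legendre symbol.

-1

(-131/67)
  = (3/67)    [-131 ≡ 3 mod 67]
  = -(67/3)    [QR: both ≡ 3 mod 4, sign flips]
  = -(1/3)    [67 ≡ 1 mod 3]
  = -1    [(1/3) = 1]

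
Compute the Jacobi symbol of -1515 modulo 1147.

-1

Pull out -1: (-1515/1147) = (-1/1147)·(1515/1147). Since 1147 ≡ 3 (mod 4), (-1/1147) = -1. Now have -(1515/1147).
Reduce the numerator: 1515 ≡ 368 (mod 1147), so (1515/1147) = (368/1147).
Factor out 2: 368 = 2^4·23. Since 1147 ≡ 3 (mod 8), (2/1147) = -1, and (2/1147)^4 = +1. Now have -(23/1147).
Both 23 ≡ 3 and 1147 ≡ 3 (mod 4), so reciprocity gives (23/1147) = -(1147/23). Reduce: 1147 ≡ 20 (mod 23). Now have (20/23).
Factor out 2: 20 = 2^2·5. Since 23 ≡ 7 (mod 8), (2/23) = +1, and (2/23)^2 = +1. Now have (5/23).
5 ≡ 1 (mod 4), so quadratic reciprocity gives (5/23) = (23/5). Reduce: 23 ≡ 3 (mod 5). Now have (3/5).
5 ≡ 1 (mod 4), so quadratic reciprocity gives (3/5) = (5/3). Reduce: 5 ≡ 2 (mod 3). Now have (2/3).
Factor out 2: 2 = 2. Since 3 ≡ 3 (mod 8), (2/3) = -1. Now have -(1/3).
(1/3) = 1. Collecting the sign factors: -1.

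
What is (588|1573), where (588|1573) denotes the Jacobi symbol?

Factor out 2: 588 = 2^2·147. Since 1573 ≡ 5 (mod 8), (2|1573) = -1, and (2|1573)^2 = +1. Now have (147|1573).
1573 ≡ 1 (mod 4), so quadratic reciprocity gives (147|1573) = (1573|147). Reduce: 1573 ≡ 103 (mod 147). Now have (103|147).
Both 103 ≡ 3 and 147 ≡ 3 (mod 4), so reciprocity gives (103|147) = -(147|103). Reduce: 147 ≡ 44 (mod 103). Now have -(44|103).
Factor out 2: 44 = 2^2·11. Since 103 ≡ 7 (mod 8), (2|103) = +1, and (2|103)^2 = +1. Now have -(11|103).
Both 11 ≡ 3 and 103 ≡ 3 (mod 4), so reciprocity gives (11|103) = -(103|11). Reduce: 103 ≡ 4 (mod 11). Now have (4|11).
Factor out 2: 4 = 2^2. Since 11 ≡ 3 (mod 8), (2|11) = -1, and (2|11)^2 = +1. Now have (1|11).
(1|11) = 1. Collecting the sign factors: 1.

1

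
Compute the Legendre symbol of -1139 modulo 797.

(-1139/797)
  = (455/797)    [-1139 ≡ 455 mod 797]
  = (797/455)    [QR: 797 ≡ 1 mod 4, sign kept]
  = (342/455)    [797 ≡ 342 mod 455]
  = (171/455)    [455 ≡ 7 mod 8 ⇒ (2/455) = +1]
  = -(455/171)    [QR: both ≡ 3 mod 4, sign flips]
  = -(113/171)    [455 ≡ 113 mod 171]
  = -(171/113)    [QR: 113 ≡ 1 mod 4, sign kept]
  = -(58/113)    [171 ≡ 58 mod 113]
  = -(29/113)    [113 ≡ 1 mod 8 ⇒ (2/113) = +1]
  = -(113/29)    [QR: 29 ≡ 1 mod 4, sign kept]
  = -(26/29)    [113 ≡ 26 mod 29]
  = (13/29)    [29 ≡ 5 mod 8 ⇒ (2/29) = -1]
  = (29/13)    [QR: 13 ≡ 1 mod 4, sign kept]
  = (3/13)    [29 ≡ 3 mod 13]
  = (13/3)    [QR: 13 ≡ 1 mod 4, sign kept]
  = (1/3)    [13 ≡ 1 mod 3]
  = 1    [(1/3) = 1]

1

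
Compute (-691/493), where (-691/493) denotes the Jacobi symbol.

-1

(-691/493)
  = (295/493)    [-691 ≡ 295 mod 493]
  = (493/295)    [QR: 493 ≡ 1 mod 4, sign kept]
  = (198/295)    [493 ≡ 198 mod 295]
  = (99/295)    [295 ≡ 7 mod 8 ⇒ (2/295) = +1]
  = -(295/99)    [QR: both ≡ 3 mod 4, sign flips]
  = -(97/99)    [295 ≡ 97 mod 99]
  = -(99/97)    [QR: 97 ≡ 1 mod 4, sign kept]
  = -(2/97)    [99 ≡ 2 mod 97]
  = -(1/97)    [97 ≡ 1 mod 8 ⇒ (2/97) = +1]
  = -1    [(1/97) = 1]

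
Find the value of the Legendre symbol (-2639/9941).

1

Reduce the numerator: -2639 ≡ 7302 (mod 9941), so (-2639/9941) = (7302/9941).
Factor out 2: 7302 = 2·3651. Since 9941 ≡ 5 (mod 8), (2/9941) = -1. Now have -(3651/9941).
9941 ≡ 1 (mod 4), so quadratic reciprocity gives (3651/9941) = (9941/3651). Reduce: 9941 ≡ 2639 (mod 3651). Now have -(2639/3651).
Both 2639 ≡ 3 and 3651 ≡ 3 (mod 4), so reciprocity gives (2639/3651) = -(3651/2639). Reduce: 3651 ≡ 1012 (mod 2639). Now have (1012/2639).
Factor out 2: 1012 = 2^2·253. Since 2639 ≡ 7 (mod 8), (2/2639) = +1, and (2/2639)^2 = +1. Now have (253/2639).
253 ≡ 1 (mod 4), so quadratic reciprocity gives (253/2639) = (2639/253). Reduce: 2639 ≡ 109 (mod 253). Now have (109/253).
109 ≡ 1 (mod 4), so quadratic reciprocity gives (109/253) = (253/109). Reduce: 253 ≡ 35 (mod 109). Now have (35/109).
109 ≡ 1 (mod 4), so quadratic reciprocity gives (35/109) = (109/35). Reduce: 109 ≡ 4 (mod 35). Now have (4/35).
Factor out 2: 4 = 2^2. Since 35 ≡ 3 (mod 8), (2/35) = -1, and (2/35)^2 = +1. Now have (1/35).
(1/35) = 1. Collecting the sign factors: 1.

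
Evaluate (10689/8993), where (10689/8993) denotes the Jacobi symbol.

(10689/8993)
  = (1696/8993)    [10689 ≡ 1696 mod 8993]
  = (53/8993)    [8993 ≡ 1 mod 8 ⇒ (2/8993)^5 = +1]
  = (8993/53)    [QR: 53 ≡ 1 mod 4, sign kept]
  = (36/53)    [8993 ≡ 36 mod 53]
  = (9/53)    [53 ≡ 5 mod 8 ⇒ (2/53)^2 = +1]
  = (53/9)    [QR: 9 ≡ 1 mod 4, sign kept]
  = (8/9)    [53 ≡ 8 mod 9]
  = (1/9)    [9 ≡ 1 mod 8 ⇒ (2/9)^3 = +1]
  = 1    [(1/9) = 1]

1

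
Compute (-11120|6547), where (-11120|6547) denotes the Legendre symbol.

Pull out -1: (-11120|6547) = (-1|6547)·(11120|6547). Since 6547 ≡ 3 (mod 4), (-1|6547) = -1. Now have -(11120|6547).
Reduce the numerator: 11120 ≡ 4573 (mod 6547), so (11120|6547) = (4573|6547).
4573 ≡ 1 (mod 4), so quadratic reciprocity gives (4573|6547) = (6547|4573). Reduce: 6547 ≡ 1974 (mod 4573). Now have -(1974|4573).
Factor out 2: 1974 = 2·987. Since 4573 ≡ 5 (mod 8), (2|4573) = -1. Now have (987|4573).
4573 ≡ 1 (mod 4), so quadratic reciprocity gives (987|4573) = (4573|987). Reduce: 4573 ≡ 625 (mod 987). Now have (625|987).
625 ≡ 1 (mod 4), so quadratic reciprocity gives (625|987) = (987|625). Reduce: 987 ≡ 362 (mod 625). Now have (362|625).
Factor out 2: 362 = 2·181. Since 625 ≡ 1 (mod 8), (2|625) = +1. Now have (181|625).
181 ≡ 1 (mod 4), so quadratic reciprocity gives (181|625) = (625|181). Reduce: 625 ≡ 82 (mod 181). Now have (82|181).
Factor out 2: 82 = 2·41. Since 181 ≡ 5 (mod 8), (2|181) = -1. Now have -(41|181).
41 ≡ 1 (mod 4), so quadratic reciprocity gives (41|181) = (181|41). Reduce: 181 ≡ 17 (mod 41). Now have -(17|41).
17 ≡ 1 (mod 4), so quadratic reciprocity gives (17|41) = (41|17). Reduce: 41 ≡ 7 (mod 17). Now have -(7|17).
17 ≡ 1 (mod 4), so quadratic reciprocity gives (7|17) = (17|7). Reduce: 17 ≡ 3 (mod 7). Now have -(3|7).
Both 3 ≡ 3 and 7 ≡ 3 (mod 4), so reciprocity gives (3|7) = -(7|3). Reduce: 7 ≡ 1 (mod 3). Now have (1|3).
(1|3) = 1. Collecting the sign factors: 1.

1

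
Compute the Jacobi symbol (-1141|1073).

(-1141|1073)
  = (1005|1073)    [-1141 ≡ 1005 mod 1073]
  = (1073|1005)    [QR: 1005 ≡ 1 mod 4, sign kept]
  = (68|1005)    [1073 ≡ 68 mod 1005]
  = (17|1005)    [1005 ≡ 5 mod 8 ⇒ (2|1005)^2 = +1]
  = (1005|17)    [QR: 17 ≡ 1 mod 4, sign kept]
  = (2|17)    [1005 ≡ 2 mod 17]
  = (1|17)    [17 ≡ 1 mod 8 ⇒ (2|17) = +1]
  = 1    [(1|17) = 1]

1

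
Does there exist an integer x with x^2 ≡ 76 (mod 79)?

yes

(76/79)
  = (19/79)    [79 ≡ 7 mod 8 ⇒ (2/79)^2 = +1]
  = -(79/19)    [QR: both ≡ 3 mod 4, sign flips]
  = -(3/19)    [79 ≡ 3 mod 19]
  = (19/3)    [QR: both ≡ 3 mod 4, sign flips]
  = (1/3)    [19 ≡ 1 mod 3]
  = 1    [(1/3) = 1]
(76/79) = 1, and 79 is prime, so 76 is a quadratic residue mod 79.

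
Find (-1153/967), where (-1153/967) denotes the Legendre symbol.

(-1153/967)
  = -(1153/967)    [967 ≡ 3 mod 4 ⇒ (-1/967) = -1]
  = -(186/967)    [1153 ≡ 186 mod 967]
  = -(93/967)    [967 ≡ 7 mod 8 ⇒ (2/967) = +1]
  = -(967/93)    [QR: 93 ≡ 1 mod 4, sign kept]
  = -(37/93)    [967 ≡ 37 mod 93]
  = -(93/37)    [QR: 37 ≡ 1 mod 4, sign kept]
  = -(19/37)    [93 ≡ 19 mod 37]
  = -(37/19)    [QR: 37 ≡ 1 mod 4, sign kept]
  = -(18/19)    [37 ≡ 18 mod 19]
  = (9/19)    [19 ≡ 3 mod 8 ⇒ (2/19) = -1]
  = (19/9)    [QR: 9 ≡ 1 mod 4, sign kept]
  = (1/9)    [19 ≡ 1 mod 9]
  = 1    [(1/9) = 1]

1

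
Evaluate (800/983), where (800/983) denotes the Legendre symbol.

Factor out 2: 800 = 2^5·25. Since 983 ≡ 7 (mod 8), (2/983) = +1, and (2/983)^5 = +1. Now have (25/983).
25 ≡ 1 (mod 4), so quadratic reciprocity gives (25/983) = (983/25). Reduce: 983 ≡ 8 (mod 25). Now have (8/25).
Factor out 2: 8 = 2^3. Since 25 ≡ 1 (mod 8), (2/25) = +1, and (2/25)^3 = +1. Now have (1/25).
(1/25) = 1. Collecting the sign factors: 1.

1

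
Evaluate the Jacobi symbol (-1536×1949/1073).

By multiplicativity, (-1536·1949/1073) = (-1536/1073)·(1949/1073).
First factor (-1536/1073):
(-1536/1073)
  = (1536/1073)    [1073 ≡ 1 mod 4 ⇒ (-1/1073) = +1]
  = (463/1073)    [1536 ≡ 463 mod 1073]
  = (1073/463)    [QR: 1073 ≡ 1 mod 4, sign kept]
  = (147/463)    [1073 ≡ 147 mod 463]
  = -(463/147)    [QR: both ≡ 3 mod 4, sign flips]
  = -(22/147)    [463 ≡ 22 mod 147]
  = (11/147)    [147 ≡ 3 mod 8 ⇒ (2/147) = -1]
  = -(147/11)    [QR: both ≡ 3 mod 4, sign flips]
  = -(4/11)    [147 ≡ 4 mod 11]
  = -(1/11)    [11 ≡ 3 mod 8 ⇒ (2/11)^2 = +1]
  = -1    [(1/11) = 1]
Second factor (1949/1073):
(1949/1073)
  = (876/1073)    [1949 ≡ 876 mod 1073]
  = (219/1073)    [1073 ≡ 1 mod 8 ⇒ (2/1073)^2 = +1]
  = (1073/219)    [QR: 1073 ≡ 1 mod 4, sign kept]
  = (197/219)    [1073 ≡ 197 mod 219]
  = (219/197)    [QR: 197 ≡ 1 mod 4, sign kept]
  = (22/197)    [219 ≡ 22 mod 197]
  = -(11/197)    [197 ≡ 5 mod 8 ⇒ (2/197) = -1]
  = -(197/11)    [QR: 197 ≡ 1 mod 4, sign kept]
  = -(10/11)    [197 ≡ 10 mod 11]
  = (5/11)    [11 ≡ 3 mod 8 ⇒ (2/11) = -1]
  = (11/5)    [QR: 5 ≡ 1 mod 4, sign kept]
  = (1/5)    [11 ≡ 1 mod 5]
  = 1    [(1/5) = 1]
Product: (-1)·(1) = -1.

-1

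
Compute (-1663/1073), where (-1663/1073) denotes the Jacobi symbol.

Pull out -1: (-1663/1073) = (-1/1073)·(1663/1073). Since 1073 ≡ 1 (mod 4), (-1/1073) = +1. Now have (1663/1073).
Reduce the numerator: 1663 ≡ 590 (mod 1073), so (1663/1073) = (590/1073).
Factor out 2: 590 = 2·295. Since 1073 ≡ 1 (mod 8), (2/1073) = +1. Now have (295/1073).
1073 ≡ 1 (mod 4), so quadratic reciprocity gives (295/1073) = (1073/295). Reduce: 1073 ≡ 188 (mod 295). Now have (188/295).
Factor out 2: 188 = 2^2·47. Since 295 ≡ 7 (mod 8), (2/295) = +1, and (2/295)^2 = +1. Now have (47/295).
Both 47 ≡ 3 and 295 ≡ 3 (mod 4), so reciprocity gives (47/295) = -(295/47). Reduce: 295 ≡ 13 (mod 47). Now have -(13/47).
13 ≡ 1 (mod 4), so quadratic reciprocity gives (13/47) = (47/13). Reduce: 47 ≡ 8 (mod 13). Now have -(8/13).
Factor out 2: 8 = 2^3. Since 13 ≡ 5 (mod 8), (2/13) = -1, and (2/13)^3 = -1. Now have (1/13).
(1/13) = 1. Collecting the sign factors: 1.

1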